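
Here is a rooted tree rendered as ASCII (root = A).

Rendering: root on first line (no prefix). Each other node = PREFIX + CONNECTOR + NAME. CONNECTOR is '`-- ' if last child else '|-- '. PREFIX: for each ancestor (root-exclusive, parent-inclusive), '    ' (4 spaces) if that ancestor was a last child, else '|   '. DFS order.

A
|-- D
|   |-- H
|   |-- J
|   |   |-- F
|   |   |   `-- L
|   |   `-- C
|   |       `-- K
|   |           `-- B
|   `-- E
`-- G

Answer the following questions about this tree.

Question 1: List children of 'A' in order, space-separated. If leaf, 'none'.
Answer: D G

Derivation:
Node A's children (from adjacency): D, G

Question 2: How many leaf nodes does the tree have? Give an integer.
Answer: 5

Derivation:
Leaves (nodes with no children): B, E, G, H, L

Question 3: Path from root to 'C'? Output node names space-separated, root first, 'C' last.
Walk down from root: A -> D -> J -> C

Answer: A D J C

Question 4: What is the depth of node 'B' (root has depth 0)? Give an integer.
Answer: 5

Derivation:
Path from root to B: A -> D -> J -> C -> K -> B
Depth = number of edges = 5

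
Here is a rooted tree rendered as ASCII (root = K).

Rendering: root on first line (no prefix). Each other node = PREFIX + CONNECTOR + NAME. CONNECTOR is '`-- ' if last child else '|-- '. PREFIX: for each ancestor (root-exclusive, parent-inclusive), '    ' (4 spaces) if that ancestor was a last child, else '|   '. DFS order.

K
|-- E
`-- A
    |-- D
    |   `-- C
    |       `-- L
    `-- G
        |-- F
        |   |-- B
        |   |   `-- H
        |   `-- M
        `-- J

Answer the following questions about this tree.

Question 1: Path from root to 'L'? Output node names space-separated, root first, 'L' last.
Walk down from root: K -> A -> D -> C -> L

Answer: K A D C L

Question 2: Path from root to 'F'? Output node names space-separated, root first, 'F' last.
Walk down from root: K -> A -> G -> F

Answer: K A G F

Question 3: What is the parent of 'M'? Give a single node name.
Answer: F

Derivation:
Scan adjacency: M appears as child of F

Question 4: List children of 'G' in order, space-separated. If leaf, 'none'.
Node G's children (from adjacency): F, J

Answer: F J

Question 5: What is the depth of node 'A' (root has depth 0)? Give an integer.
Path from root to A: K -> A
Depth = number of edges = 1

Answer: 1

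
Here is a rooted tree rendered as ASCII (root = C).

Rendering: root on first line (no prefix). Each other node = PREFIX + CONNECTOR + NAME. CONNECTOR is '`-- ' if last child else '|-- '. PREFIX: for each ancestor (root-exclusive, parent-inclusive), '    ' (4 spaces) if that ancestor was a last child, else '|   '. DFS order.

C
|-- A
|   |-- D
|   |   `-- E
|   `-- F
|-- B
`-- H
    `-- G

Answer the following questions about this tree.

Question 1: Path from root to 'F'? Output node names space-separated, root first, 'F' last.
Answer: C A F

Derivation:
Walk down from root: C -> A -> F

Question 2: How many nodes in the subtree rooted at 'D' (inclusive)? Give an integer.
Answer: 2

Derivation:
Subtree rooted at D contains: D, E
Count = 2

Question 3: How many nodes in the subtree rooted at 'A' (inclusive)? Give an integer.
Answer: 4

Derivation:
Subtree rooted at A contains: A, D, E, F
Count = 4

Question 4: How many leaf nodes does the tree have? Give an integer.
Leaves (nodes with no children): B, E, F, G

Answer: 4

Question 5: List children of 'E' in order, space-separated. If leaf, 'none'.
Answer: none

Derivation:
Node E's children (from adjacency): (leaf)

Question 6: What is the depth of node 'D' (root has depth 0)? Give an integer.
Answer: 2

Derivation:
Path from root to D: C -> A -> D
Depth = number of edges = 2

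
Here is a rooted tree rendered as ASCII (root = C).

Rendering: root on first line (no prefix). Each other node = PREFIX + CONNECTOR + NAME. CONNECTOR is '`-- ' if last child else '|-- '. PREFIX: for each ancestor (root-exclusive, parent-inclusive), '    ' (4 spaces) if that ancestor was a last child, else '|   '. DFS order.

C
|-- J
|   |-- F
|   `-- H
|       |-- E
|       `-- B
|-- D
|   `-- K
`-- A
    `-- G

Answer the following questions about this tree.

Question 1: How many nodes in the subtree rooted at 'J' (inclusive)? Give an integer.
Subtree rooted at J contains: B, E, F, H, J
Count = 5

Answer: 5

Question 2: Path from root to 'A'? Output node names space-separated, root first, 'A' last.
Answer: C A

Derivation:
Walk down from root: C -> A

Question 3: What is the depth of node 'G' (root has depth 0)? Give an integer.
Answer: 2

Derivation:
Path from root to G: C -> A -> G
Depth = number of edges = 2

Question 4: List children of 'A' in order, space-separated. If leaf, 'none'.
Node A's children (from adjacency): G

Answer: G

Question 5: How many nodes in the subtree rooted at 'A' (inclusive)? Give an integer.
Answer: 2

Derivation:
Subtree rooted at A contains: A, G
Count = 2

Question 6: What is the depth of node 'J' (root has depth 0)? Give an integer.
Answer: 1

Derivation:
Path from root to J: C -> J
Depth = number of edges = 1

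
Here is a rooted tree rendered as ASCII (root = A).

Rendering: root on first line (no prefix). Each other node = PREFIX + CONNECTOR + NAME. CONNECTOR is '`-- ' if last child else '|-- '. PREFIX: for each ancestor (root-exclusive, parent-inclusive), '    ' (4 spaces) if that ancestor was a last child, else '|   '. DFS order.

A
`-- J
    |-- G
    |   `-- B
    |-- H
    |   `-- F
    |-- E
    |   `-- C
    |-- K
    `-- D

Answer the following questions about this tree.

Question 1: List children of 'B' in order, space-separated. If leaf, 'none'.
Answer: none

Derivation:
Node B's children (from adjacency): (leaf)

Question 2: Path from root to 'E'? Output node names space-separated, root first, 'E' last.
Walk down from root: A -> J -> E

Answer: A J E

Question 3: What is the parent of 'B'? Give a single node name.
Answer: G

Derivation:
Scan adjacency: B appears as child of G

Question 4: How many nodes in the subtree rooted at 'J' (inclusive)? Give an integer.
Answer: 9

Derivation:
Subtree rooted at J contains: B, C, D, E, F, G, H, J, K
Count = 9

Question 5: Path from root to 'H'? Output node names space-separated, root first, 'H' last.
Answer: A J H

Derivation:
Walk down from root: A -> J -> H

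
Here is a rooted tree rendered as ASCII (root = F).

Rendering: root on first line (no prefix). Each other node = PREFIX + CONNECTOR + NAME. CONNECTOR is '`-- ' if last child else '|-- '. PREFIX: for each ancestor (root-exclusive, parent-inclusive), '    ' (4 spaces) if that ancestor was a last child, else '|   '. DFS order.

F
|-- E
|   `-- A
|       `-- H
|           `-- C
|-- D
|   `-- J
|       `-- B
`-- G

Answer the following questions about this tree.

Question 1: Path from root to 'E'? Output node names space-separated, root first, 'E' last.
Walk down from root: F -> E

Answer: F E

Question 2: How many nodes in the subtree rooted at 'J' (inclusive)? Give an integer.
Answer: 2

Derivation:
Subtree rooted at J contains: B, J
Count = 2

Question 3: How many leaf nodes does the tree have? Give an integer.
Answer: 3

Derivation:
Leaves (nodes with no children): B, C, G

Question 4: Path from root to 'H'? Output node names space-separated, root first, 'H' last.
Answer: F E A H

Derivation:
Walk down from root: F -> E -> A -> H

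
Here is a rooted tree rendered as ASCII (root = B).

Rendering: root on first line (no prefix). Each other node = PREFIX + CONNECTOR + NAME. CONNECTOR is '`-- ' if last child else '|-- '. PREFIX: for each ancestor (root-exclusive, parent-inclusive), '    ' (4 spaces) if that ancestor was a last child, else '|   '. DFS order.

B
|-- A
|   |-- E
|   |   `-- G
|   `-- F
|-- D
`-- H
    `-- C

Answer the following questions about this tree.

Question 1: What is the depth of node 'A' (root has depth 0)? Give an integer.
Path from root to A: B -> A
Depth = number of edges = 1

Answer: 1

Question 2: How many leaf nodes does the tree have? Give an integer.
Answer: 4

Derivation:
Leaves (nodes with no children): C, D, F, G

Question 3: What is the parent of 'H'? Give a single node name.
Scan adjacency: H appears as child of B

Answer: B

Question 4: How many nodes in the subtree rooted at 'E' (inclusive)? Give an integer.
Answer: 2

Derivation:
Subtree rooted at E contains: E, G
Count = 2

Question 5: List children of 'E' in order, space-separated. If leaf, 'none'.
Answer: G

Derivation:
Node E's children (from adjacency): G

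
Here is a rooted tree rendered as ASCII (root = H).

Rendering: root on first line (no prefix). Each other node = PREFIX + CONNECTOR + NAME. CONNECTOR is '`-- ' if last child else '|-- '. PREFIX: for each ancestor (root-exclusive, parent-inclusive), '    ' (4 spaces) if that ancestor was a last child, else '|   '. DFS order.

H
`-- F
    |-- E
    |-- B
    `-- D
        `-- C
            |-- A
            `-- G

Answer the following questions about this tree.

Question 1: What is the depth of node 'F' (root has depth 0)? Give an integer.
Path from root to F: H -> F
Depth = number of edges = 1

Answer: 1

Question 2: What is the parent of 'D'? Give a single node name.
Scan adjacency: D appears as child of F

Answer: F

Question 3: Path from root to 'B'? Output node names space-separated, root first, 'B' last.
Answer: H F B

Derivation:
Walk down from root: H -> F -> B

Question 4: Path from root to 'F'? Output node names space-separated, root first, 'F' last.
Answer: H F

Derivation:
Walk down from root: H -> F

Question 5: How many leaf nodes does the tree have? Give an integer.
Answer: 4

Derivation:
Leaves (nodes with no children): A, B, E, G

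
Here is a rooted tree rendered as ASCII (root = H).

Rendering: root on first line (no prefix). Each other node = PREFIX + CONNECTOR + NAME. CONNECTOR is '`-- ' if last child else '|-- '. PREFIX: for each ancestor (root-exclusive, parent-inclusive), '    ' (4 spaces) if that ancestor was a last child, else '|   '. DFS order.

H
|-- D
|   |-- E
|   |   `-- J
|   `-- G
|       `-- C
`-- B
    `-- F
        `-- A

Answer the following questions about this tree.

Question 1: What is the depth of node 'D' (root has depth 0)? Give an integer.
Answer: 1

Derivation:
Path from root to D: H -> D
Depth = number of edges = 1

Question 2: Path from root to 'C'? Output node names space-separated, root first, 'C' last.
Walk down from root: H -> D -> G -> C

Answer: H D G C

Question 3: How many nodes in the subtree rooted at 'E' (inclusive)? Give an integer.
Subtree rooted at E contains: E, J
Count = 2

Answer: 2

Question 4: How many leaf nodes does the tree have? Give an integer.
Answer: 3

Derivation:
Leaves (nodes with no children): A, C, J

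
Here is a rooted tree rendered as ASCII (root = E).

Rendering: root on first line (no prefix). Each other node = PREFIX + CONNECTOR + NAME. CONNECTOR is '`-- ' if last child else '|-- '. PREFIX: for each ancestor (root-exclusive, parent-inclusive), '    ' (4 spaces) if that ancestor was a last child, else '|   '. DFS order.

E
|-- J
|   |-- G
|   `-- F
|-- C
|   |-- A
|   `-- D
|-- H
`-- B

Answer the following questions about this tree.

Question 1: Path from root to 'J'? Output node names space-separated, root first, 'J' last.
Answer: E J

Derivation:
Walk down from root: E -> J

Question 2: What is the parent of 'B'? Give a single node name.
Answer: E

Derivation:
Scan adjacency: B appears as child of E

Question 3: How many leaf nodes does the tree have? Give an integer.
Leaves (nodes with no children): A, B, D, F, G, H

Answer: 6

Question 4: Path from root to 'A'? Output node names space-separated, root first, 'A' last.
Answer: E C A

Derivation:
Walk down from root: E -> C -> A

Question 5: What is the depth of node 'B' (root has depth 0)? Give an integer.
Answer: 1

Derivation:
Path from root to B: E -> B
Depth = number of edges = 1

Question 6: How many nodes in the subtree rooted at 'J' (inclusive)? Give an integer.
Subtree rooted at J contains: F, G, J
Count = 3

Answer: 3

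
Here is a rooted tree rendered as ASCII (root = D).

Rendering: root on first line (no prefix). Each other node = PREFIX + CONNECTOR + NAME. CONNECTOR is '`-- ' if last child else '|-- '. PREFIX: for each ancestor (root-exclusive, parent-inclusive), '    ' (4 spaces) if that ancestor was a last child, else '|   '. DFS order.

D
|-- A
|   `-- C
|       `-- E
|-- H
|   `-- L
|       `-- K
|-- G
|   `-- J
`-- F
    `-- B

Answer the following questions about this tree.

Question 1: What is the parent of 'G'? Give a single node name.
Scan adjacency: G appears as child of D

Answer: D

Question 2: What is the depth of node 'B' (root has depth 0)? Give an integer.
Path from root to B: D -> F -> B
Depth = number of edges = 2

Answer: 2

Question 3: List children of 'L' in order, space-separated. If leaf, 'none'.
Answer: K

Derivation:
Node L's children (from adjacency): K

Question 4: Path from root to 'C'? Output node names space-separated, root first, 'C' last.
Walk down from root: D -> A -> C

Answer: D A C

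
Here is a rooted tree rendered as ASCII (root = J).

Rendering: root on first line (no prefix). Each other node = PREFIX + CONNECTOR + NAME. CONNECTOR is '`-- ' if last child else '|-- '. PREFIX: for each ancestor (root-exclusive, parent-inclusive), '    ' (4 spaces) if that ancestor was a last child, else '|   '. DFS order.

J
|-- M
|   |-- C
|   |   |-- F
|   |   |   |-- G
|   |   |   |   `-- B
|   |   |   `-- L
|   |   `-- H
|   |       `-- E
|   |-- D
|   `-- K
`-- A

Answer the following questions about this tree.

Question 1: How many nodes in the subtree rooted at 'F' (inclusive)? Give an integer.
Answer: 4

Derivation:
Subtree rooted at F contains: B, F, G, L
Count = 4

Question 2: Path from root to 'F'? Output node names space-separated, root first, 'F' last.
Walk down from root: J -> M -> C -> F

Answer: J M C F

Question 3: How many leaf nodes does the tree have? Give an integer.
Leaves (nodes with no children): A, B, D, E, K, L

Answer: 6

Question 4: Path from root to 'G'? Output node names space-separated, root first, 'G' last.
Answer: J M C F G

Derivation:
Walk down from root: J -> M -> C -> F -> G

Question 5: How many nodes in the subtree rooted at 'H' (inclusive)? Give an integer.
Subtree rooted at H contains: E, H
Count = 2

Answer: 2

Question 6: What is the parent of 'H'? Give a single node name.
Answer: C

Derivation:
Scan adjacency: H appears as child of C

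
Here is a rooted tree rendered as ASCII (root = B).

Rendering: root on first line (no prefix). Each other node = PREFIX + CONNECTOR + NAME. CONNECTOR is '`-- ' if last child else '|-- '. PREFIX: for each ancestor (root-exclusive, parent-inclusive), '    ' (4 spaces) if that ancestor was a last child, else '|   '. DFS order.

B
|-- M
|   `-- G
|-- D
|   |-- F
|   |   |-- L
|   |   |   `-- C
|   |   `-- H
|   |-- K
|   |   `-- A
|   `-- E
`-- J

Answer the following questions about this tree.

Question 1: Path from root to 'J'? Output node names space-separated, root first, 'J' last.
Answer: B J

Derivation:
Walk down from root: B -> J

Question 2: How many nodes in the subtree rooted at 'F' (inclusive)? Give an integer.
Subtree rooted at F contains: C, F, H, L
Count = 4

Answer: 4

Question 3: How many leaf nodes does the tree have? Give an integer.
Answer: 6

Derivation:
Leaves (nodes with no children): A, C, E, G, H, J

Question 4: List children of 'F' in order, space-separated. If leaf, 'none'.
Answer: L H

Derivation:
Node F's children (from adjacency): L, H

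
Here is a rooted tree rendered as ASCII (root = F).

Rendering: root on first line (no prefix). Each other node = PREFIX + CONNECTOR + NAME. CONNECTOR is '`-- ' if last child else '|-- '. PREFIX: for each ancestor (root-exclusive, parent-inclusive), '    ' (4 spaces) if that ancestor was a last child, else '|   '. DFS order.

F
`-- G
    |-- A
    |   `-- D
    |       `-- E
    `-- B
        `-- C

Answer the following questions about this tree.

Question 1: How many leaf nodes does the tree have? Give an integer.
Answer: 2

Derivation:
Leaves (nodes with no children): C, E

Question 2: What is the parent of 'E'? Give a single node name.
Answer: D

Derivation:
Scan adjacency: E appears as child of D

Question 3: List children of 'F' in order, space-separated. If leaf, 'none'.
Answer: G

Derivation:
Node F's children (from adjacency): G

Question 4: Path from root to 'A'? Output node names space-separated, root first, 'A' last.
Answer: F G A

Derivation:
Walk down from root: F -> G -> A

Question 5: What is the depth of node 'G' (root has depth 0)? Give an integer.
Answer: 1

Derivation:
Path from root to G: F -> G
Depth = number of edges = 1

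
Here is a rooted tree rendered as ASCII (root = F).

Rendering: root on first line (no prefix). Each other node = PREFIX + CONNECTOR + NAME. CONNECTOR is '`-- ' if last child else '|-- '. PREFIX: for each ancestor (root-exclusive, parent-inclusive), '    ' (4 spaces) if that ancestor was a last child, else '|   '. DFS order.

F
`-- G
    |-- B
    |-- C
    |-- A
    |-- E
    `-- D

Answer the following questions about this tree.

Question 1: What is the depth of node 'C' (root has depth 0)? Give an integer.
Answer: 2

Derivation:
Path from root to C: F -> G -> C
Depth = number of edges = 2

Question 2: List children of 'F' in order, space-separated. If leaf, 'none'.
Answer: G

Derivation:
Node F's children (from adjacency): G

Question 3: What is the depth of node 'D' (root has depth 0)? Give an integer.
Path from root to D: F -> G -> D
Depth = number of edges = 2

Answer: 2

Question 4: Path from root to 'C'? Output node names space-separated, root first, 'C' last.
Walk down from root: F -> G -> C

Answer: F G C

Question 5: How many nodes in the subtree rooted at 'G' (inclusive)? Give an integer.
Answer: 6

Derivation:
Subtree rooted at G contains: A, B, C, D, E, G
Count = 6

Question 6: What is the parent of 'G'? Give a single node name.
Answer: F

Derivation:
Scan adjacency: G appears as child of F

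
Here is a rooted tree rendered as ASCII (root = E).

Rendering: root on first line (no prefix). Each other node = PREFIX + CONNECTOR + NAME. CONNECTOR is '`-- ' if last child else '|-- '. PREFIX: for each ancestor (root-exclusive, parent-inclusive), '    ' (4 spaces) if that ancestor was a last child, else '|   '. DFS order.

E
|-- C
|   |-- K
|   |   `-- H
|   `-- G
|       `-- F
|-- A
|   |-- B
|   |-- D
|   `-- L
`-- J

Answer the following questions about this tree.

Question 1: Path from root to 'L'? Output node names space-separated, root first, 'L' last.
Walk down from root: E -> A -> L

Answer: E A L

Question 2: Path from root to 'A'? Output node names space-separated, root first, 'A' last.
Walk down from root: E -> A

Answer: E A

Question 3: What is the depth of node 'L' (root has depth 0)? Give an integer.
Path from root to L: E -> A -> L
Depth = number of edges = 2

Answer: 2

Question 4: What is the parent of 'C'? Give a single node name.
Scan adjacency: C appears as child of E

Answer: E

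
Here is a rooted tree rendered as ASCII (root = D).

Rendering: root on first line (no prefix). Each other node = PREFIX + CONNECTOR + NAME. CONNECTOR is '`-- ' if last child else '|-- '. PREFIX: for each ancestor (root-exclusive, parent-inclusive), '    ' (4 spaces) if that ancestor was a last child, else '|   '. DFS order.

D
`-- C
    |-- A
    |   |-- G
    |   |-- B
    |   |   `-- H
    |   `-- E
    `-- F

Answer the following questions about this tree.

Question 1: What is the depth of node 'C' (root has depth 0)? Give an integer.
Path from root to C: D -> C
Depth = number of edges = 1

Answer: 1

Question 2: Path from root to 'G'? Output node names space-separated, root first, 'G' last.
Walk down from root: D -> C -> A -> G

Answer: D C A G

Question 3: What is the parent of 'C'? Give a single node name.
Answer: D

Derivation:
Scan adjacency: C appears as child of D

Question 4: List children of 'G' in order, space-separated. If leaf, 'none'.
Node G's children (from adjacency): (leaf)

Answer: none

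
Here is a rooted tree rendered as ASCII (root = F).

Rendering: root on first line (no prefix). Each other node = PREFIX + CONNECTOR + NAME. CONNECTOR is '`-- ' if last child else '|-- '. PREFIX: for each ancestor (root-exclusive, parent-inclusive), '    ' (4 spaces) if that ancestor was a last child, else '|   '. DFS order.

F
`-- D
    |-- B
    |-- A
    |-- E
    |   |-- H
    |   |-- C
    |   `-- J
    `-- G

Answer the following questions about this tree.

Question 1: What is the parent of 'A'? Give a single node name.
Scan adjacency: A appears as child of D

Answer: D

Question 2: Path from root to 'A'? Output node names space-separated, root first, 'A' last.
Walk down from root: F -> D -> A

Answer: F D A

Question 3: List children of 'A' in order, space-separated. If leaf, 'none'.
Answer: none

Derivation:
Node A's children (from adjacency): (leaf)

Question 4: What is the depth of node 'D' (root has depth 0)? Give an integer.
Path from root to D: F -> D
Depth = number of edges = 1

Answer: 1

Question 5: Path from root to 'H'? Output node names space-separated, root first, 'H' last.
Answer: F D E H

Derivation:
Walk down from root: F -> D -> E -> H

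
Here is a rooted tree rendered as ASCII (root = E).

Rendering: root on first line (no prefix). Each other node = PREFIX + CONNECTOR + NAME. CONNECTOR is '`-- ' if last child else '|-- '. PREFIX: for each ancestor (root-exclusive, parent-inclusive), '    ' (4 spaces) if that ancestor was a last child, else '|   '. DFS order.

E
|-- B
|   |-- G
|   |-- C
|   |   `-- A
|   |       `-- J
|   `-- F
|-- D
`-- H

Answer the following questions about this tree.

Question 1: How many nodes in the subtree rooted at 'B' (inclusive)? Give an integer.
Answer: 6

Derivation:
Subtree rooted at B contains: A, B, C, F, G, J
Count = 6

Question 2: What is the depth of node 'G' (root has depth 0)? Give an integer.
Answer: 2

Derivation:
Path from root to G: E -> B -> G
Depth = number of edges = 2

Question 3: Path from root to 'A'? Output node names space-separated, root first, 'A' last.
Walk down from root: E -> B -> C -> A

Answer: E B C A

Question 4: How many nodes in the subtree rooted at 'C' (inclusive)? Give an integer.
Answer: 3

Derivation:
Subtree rooted at C contains: A, C, J
Count = 3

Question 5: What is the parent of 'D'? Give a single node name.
Scan adjacency: D appears as child of E

Answer: E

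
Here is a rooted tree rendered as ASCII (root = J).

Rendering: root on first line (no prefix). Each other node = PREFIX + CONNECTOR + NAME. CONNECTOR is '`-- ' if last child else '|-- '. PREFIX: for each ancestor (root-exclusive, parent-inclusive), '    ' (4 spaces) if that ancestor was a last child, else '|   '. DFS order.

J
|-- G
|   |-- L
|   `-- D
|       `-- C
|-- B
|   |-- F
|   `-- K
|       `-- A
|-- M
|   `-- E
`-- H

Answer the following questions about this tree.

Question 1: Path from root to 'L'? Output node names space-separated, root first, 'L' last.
Answer: J G L

Derivation:
Walk down from root: J -> G -> L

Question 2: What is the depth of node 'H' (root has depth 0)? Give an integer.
Answer: 1

Derivation:
Path from root to H: J -> H
Depth = number of edges = 1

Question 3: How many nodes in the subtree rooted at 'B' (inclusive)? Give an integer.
Subtree rooted at B contains: A, B, F, K
Count = 4

Answer: 4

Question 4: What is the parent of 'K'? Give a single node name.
Scan adjacency: K appears as child of B

Answer: B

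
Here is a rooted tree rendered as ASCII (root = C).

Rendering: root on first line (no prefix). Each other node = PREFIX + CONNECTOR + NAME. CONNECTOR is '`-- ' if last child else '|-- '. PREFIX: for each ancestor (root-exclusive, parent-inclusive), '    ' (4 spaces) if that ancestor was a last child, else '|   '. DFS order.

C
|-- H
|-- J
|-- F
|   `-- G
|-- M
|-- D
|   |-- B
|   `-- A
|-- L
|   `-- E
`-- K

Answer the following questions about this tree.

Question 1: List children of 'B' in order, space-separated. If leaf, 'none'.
Node B's children (from adjacency): (leaf)

Answer: none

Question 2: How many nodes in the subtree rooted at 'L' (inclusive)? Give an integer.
Subtree rooted at L contains: E, L
Count = 2

Answer: 2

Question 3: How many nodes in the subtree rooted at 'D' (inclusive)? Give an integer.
Answer: 3

Derivation:
Subtree rooted at D contains: A, B, D
Count = 3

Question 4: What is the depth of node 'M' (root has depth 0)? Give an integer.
Path from root to M: C -> M
Depth = number of edges = 1

Answer: 1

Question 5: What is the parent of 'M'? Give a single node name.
Answer: C

Derivation:
Scan adjacency: M appears as child of C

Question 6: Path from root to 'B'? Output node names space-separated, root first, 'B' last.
Answer: C D B

Derivation:
Walk down from root: C -> D -> B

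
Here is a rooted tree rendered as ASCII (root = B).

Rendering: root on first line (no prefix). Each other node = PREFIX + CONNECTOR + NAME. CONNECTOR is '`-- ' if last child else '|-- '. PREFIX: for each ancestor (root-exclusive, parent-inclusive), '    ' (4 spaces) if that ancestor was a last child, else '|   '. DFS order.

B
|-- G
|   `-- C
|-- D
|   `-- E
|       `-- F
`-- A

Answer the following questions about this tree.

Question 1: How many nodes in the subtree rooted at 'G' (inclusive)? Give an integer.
Subtree rooted at G contains: C, G
Count = 2

Answer: 2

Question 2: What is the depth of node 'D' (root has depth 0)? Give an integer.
Path from root to D: B -> D
Depth = number of edges = 1

Answer: 1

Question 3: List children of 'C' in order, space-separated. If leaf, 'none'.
Answer: none

Derivation:
Node C's children (from adjacency): (leaf)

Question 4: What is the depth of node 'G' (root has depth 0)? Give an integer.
Answer: 1

Derivation:
Path from root to G: B -> G
Depth = number of edges = 1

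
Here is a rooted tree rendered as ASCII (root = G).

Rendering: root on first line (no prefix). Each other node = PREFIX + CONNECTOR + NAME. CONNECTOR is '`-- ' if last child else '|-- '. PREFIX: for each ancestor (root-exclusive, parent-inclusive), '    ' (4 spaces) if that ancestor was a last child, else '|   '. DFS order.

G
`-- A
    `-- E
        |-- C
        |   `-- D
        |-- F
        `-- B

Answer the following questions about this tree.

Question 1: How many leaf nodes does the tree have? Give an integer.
Leaves (nodes with no children): B, D, F

Answer: 3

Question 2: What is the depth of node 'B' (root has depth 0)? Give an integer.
Path from root to B: G -> A -> E -> B
Depth = number of edges = 3

Answer: 3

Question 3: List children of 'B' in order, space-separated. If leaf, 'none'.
Answer: none

Derivation:
Node B's children (from adjacency): (leaf)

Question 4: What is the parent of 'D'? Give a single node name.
Scan adjacency: D appears as child of C

Answer: C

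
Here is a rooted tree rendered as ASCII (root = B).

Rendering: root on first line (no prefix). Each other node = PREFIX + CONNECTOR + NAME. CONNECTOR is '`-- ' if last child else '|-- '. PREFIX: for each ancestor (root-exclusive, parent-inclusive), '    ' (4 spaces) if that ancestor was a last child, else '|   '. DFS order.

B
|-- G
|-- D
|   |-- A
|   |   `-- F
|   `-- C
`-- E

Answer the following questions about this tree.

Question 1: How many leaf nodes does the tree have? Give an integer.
Answer: 4

Derivation:
Leaves (nodes with no children): C, E, F, G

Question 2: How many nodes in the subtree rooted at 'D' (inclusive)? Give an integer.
Answer: 4

Derivation:
Subtree rooted at D contains: A, C, D, F
Count = 4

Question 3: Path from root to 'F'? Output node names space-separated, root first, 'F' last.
Answer: B D A F

Derivation:
Walk down from root: B -> D -> A -> F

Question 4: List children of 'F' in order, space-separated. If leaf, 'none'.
Node F's children (from adjacency): (leaf)

Answer: none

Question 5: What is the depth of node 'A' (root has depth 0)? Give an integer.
Answer: 2

Derivation:
Path from root to A: B -> D -> A
Depth = number of edges = 2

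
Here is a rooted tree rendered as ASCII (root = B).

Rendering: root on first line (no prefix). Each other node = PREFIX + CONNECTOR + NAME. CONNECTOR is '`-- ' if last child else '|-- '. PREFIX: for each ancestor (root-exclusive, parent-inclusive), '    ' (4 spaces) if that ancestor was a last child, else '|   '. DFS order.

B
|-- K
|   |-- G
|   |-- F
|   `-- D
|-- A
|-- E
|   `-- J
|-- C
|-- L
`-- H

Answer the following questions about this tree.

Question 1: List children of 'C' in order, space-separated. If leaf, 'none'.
Answer: none

Derivation:
Node C's children (from adjacency): (leaf)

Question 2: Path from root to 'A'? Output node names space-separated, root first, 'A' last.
Answer: B A

Derivation:
Walk down from root: B -> A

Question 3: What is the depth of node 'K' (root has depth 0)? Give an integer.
Path from root to K: B -> K
Depth = number of edges = 1

Answer: 1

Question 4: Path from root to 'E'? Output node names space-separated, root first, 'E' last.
Answer: B E

Derivation:
Walk down from root: B -> E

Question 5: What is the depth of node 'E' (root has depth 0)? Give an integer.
Answer: 1

Derivation:
Path from root to E: B -> E
Depth = number of edges = 1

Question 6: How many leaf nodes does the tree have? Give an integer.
Answer: 8

Derivation:
Leaves (nodes with no children): A, C, D, F, G, H, J, L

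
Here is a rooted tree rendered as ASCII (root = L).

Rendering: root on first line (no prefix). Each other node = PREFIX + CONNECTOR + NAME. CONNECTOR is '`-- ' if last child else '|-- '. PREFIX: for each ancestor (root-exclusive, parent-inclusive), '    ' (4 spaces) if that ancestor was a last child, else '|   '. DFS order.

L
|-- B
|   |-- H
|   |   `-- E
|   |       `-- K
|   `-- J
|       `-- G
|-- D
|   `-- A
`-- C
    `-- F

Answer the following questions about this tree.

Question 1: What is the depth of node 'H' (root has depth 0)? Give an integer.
Path from root to H: L -> B -> H
Depth = number of edges = 2

Answer: 2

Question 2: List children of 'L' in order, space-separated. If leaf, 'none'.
Node L's children (from adjacency): B, D, C

Answer: B D C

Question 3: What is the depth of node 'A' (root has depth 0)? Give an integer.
Answer: 2

Derivation:
Path from root to A: L -> D -> A
Depth = number of edges = 2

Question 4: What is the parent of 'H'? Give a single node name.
Scan adjacency: H appears as child of B

Answer: B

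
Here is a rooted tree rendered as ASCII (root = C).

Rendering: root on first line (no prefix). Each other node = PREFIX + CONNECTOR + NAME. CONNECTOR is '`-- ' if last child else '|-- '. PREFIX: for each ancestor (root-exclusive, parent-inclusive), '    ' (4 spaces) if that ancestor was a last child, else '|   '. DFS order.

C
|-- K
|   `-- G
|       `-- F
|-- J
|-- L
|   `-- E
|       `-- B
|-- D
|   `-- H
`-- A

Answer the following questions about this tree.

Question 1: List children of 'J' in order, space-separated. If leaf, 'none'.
Answer: none

Derivation:
Node J's children (from adjacency): (leaf)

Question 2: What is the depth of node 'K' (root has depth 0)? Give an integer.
Path from root to K: C -> K
Depth = number of edges = 1

Answer: 1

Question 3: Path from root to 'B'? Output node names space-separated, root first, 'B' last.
Walk down from root: C -> L -> E -> B

Answer: C L E B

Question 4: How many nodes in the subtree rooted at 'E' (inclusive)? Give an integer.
Answer: 2

Derivation:
Subtree rooted at E contains: B, E
Count = 2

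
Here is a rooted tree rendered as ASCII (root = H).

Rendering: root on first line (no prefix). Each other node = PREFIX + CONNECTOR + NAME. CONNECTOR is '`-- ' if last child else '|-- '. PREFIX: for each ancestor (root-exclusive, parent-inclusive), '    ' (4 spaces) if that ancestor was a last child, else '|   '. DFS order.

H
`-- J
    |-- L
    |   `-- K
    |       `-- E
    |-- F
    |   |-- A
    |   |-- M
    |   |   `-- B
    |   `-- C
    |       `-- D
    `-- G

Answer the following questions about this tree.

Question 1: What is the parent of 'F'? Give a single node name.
Scan adjacency: F appears as child of J

Answer: J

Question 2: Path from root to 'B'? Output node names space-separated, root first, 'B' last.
Walk down from root: H -> J -> F -> M -> B

Answer: H J F M B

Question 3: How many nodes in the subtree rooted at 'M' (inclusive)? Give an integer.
Subtree rooted at M contains: B, M
Count = 2

Answer: 2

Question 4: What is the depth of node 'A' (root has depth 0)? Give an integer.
Answer: 3

Derivation:
Path from root to A: H -> J -> F -> A
Depth = number of edges = 3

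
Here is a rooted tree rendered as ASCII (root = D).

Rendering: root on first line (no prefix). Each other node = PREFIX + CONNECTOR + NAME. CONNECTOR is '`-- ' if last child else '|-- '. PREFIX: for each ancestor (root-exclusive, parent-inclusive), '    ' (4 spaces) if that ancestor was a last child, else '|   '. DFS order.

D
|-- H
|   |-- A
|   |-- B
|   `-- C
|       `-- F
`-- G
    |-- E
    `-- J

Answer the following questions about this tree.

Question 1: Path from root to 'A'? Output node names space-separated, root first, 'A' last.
Walk down from root: D -> H -> A

Answer: D H A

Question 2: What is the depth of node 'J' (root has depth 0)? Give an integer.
Path from root to J: D -> G -> J
Depth = number of edges = 2

Answer: 2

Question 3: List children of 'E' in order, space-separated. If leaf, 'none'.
Node E's children (from adjacency): (leaf)

Answer: none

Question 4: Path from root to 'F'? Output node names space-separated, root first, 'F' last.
Answer: D H C F

Derivation:
Walk down from root: D -> H -> C -> F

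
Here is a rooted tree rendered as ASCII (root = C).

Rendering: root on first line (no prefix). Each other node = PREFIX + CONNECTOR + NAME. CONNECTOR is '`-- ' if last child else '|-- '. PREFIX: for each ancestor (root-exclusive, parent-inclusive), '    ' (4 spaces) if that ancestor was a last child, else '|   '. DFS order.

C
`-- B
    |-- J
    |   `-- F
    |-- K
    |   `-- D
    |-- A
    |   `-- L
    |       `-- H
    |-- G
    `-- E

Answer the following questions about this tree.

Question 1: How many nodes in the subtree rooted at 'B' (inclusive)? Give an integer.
Answer: 10

Derivation:
Subtree rooted at B contains: A, B, D, E, F, G, H, J, K, L
Count = 10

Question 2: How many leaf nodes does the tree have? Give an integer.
Leaves (nodes with no children): D, E, F, G, H

Answer: 5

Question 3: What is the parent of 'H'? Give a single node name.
Scan adjacency: H appears as child of L

Answer: L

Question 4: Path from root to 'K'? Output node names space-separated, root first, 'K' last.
Answer: C B K

Derivation:
Walk down from root: C -> B -> K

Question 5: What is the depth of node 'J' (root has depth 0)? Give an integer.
Path from root to J: C -> B -> J
Depth = number of edges = 2

Answer: 2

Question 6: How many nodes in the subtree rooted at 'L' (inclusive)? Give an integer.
Subtree rooted at L contains: H, L
Count = 2

Answer: 2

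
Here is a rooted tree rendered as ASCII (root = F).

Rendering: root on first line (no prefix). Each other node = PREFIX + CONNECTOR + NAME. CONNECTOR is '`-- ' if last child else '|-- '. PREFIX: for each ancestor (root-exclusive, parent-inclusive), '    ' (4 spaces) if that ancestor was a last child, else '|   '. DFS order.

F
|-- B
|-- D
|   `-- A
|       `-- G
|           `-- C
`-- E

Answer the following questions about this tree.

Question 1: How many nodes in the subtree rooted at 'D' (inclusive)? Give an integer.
Subtree rooted at D contains: A, C, D, G
Count = 4

Answer: 4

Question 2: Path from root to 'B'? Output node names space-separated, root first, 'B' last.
Answer: F B

Derivation:
Walk down from root: F -> B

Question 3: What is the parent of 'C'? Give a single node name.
Scan adjacency: C appears as child of G

Answer: G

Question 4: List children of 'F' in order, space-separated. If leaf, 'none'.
Node F's children (from adjacency): B, D, E

Answer: B D E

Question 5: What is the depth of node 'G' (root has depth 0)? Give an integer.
Path from root to G: F -> D -> A -> G
Depth = number of edges = 3

Answer: 3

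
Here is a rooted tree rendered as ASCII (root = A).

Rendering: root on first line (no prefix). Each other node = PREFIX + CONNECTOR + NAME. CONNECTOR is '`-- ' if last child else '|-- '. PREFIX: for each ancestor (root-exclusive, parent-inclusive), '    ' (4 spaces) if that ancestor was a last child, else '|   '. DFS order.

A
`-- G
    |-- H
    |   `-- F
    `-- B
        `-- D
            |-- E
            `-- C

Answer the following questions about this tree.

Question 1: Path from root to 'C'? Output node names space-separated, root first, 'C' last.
Walk down from root: A -> G -> B -> D -> C

Answer: A G B D C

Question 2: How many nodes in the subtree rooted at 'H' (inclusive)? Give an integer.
Answer: 2

Derivation:
Subtree rooted at H contains: F, H
Count = 2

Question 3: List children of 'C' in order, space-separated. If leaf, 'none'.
Answer: none

Derivation:
Node C's children (from adjacency): (leaf)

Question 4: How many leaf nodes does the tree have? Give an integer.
Leaves (nodes with no children): C, E, F

Answer: 3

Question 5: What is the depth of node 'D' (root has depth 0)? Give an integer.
Path from root to D: A -> G -> B -> D
Depth = number of edges = 3

Answer: 3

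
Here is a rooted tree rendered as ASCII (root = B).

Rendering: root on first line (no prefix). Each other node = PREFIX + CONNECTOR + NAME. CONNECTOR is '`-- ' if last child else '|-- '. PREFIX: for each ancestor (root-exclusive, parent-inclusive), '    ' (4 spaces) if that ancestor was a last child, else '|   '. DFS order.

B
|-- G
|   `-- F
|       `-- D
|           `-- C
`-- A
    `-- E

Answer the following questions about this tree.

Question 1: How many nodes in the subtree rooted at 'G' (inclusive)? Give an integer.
Subtree rooted at G contains: C, D, F, G
Count = 4

Answer: 4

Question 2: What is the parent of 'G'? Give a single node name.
Answer: B

Derivation:
Scan adjacency: G appears as child of B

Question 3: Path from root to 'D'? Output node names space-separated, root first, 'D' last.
Walk down from root: B -> G -> F -> D

Answer: B G F D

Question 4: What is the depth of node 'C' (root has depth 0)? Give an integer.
Path from root to C: B -> G -> F -> D -> C
Depth = number of edges = 4

Answer: 4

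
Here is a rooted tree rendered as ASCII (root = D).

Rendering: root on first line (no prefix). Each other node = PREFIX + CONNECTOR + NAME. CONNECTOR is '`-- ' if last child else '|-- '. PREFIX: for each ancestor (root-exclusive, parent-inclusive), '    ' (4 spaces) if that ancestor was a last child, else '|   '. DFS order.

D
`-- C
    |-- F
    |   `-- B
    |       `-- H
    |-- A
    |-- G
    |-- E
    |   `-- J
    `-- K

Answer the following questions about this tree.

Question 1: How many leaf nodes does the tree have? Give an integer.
Leaves (nodes with no children): A, G, H, J, K

Answer: 5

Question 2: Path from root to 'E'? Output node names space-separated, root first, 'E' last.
Answer: D C E

Derivation:
Walk down from root: D -> C -> E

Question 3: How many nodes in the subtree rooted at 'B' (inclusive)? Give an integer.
Subtree rooted at B contains: B, H
Count = 2

Answer: 2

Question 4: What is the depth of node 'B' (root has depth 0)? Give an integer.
Path from root to B: D -> C -> F -> B
Depth = number of edges = 3

Answer: 3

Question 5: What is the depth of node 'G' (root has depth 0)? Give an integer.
Answer: 2

Derivation:
Path from root to G: D -> C -> G
Depth = number of edges = 2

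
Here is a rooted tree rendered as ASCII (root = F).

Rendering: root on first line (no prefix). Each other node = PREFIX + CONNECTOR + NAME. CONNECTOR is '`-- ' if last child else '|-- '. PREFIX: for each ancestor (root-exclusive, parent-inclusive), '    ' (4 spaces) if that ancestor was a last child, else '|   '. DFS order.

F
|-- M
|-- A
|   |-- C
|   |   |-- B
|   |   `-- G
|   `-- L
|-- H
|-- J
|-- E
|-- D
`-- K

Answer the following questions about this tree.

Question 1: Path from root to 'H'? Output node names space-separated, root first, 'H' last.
Answer: F H

Derivation:
Walk down from root: F -> H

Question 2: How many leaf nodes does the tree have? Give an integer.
Leaves (nodes with no children): B, D, E, G, H, J, K, L, M

Answer: 9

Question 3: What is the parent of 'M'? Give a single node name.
Scan adjacency: M appears as child of F

Answer: F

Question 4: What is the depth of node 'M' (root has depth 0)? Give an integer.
Answer: 1

Derivation:
Path from root to M: F -> M
Depth = number of edges = 1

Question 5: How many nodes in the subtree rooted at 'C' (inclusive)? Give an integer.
Answer: 3

Derivation:
Subtree rooted at C contains: B, C, G
Count = 3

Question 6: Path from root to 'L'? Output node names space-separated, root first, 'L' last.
Walk down from root: F -> A -> L

Answer: F A L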